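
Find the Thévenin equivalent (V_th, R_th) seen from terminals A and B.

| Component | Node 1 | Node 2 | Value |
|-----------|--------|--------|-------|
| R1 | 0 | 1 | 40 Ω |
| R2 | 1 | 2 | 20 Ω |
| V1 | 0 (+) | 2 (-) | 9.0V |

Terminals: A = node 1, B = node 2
Step 1 — V_th is the open-circuit voltage V_A - V_B (nothing connected across the terminals).
Nodal analysis, taking node 2 as the 0 V reference.
Source V1 fixes V_0 = 9 V.
KCL at each unknown node (sum of currents leaving = 0; resistances in Ω):
  Node 1: (V_1 - 9)/40 + (V_1 - 0)/20 = 0
Collecting terms: 0.075 × V_1 = 0.225  =>  V_1 = 3 V
V_th = V_1 - V_2 = 3 - 0 = 3 V
Step 2 — R_th: zero the source — replace V1 by a short circuit (node 2 merges into node 0) — and find the resistance seen between A (node 1) and B (node 0).
Reduce the network between node 1 (A) and node 0 (B) by series/parallel combination:
  Rp1 = R1 ‖ R2 (parallel, both between nodes 0 and 1) = 1/(1/40 + 1/20) = 13.33 Ω
R_th = 13.33 Ω

Final answer: V_th = 3 V, R_th = 13.33 Ω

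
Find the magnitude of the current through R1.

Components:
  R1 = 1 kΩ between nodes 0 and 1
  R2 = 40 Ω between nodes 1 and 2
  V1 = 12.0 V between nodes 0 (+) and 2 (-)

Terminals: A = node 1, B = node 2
Nodal analysis, taking node 2 as the 0 V reference.
Source V1 fixes V_0 = 12 V.
KCL at each unknown node (sum of currents leaving = 0; resistances in Ω):
  Node 1: (V_1 - 12)/1000 + (V_1 - 0)/40 = 0
Collecting terms: 0.026 × V_1 = 0.012  =>  V_1 = 0.4615 V
I_R1 = (V_0 - V_1)/R1 = (12 - 0.4615)/1000 = 0.01154 A
|I_R1| = 0.01154 A

Final answer: |I_R1| = 0.01154 A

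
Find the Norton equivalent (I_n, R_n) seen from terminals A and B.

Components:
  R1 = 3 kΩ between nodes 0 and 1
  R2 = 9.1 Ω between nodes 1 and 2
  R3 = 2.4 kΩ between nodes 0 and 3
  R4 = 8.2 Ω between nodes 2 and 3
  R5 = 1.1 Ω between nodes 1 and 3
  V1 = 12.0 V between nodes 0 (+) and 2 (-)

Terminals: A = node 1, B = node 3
Find the Thévenin equivalent first; then I_n = V_th/R_th and R_n = R_th.
Step 1 — V_th is the open-circuit voltage V_A - V_B (nothing connected across the terminals).
Nodal analysis, taking node 2 as the 0 V reference.
Source V1 fixes V_0 = 12 V.
KCL at each unknown node (sum of currents leaving = 0; resistances in Ω):
  Node 1: (V_1 - 12)/3000 + (V_1 - 0)/9.1 + (V_1 - V_3)/1.1 = 0
  Node 3: (V_3 - 12)/2400 + (V_3 - 0)/8.2 + (V_3 - V_1)/1.1 = 0
Collecting terms (coefficients in siemens):
  1.019·V_1 - 0.9091·V_3 = 0.004
  1.031·V_3 - 0.9091·V_1 = 0.005
Determinant D = (1.019)(1.031) - (-0.9091)(-0.9091) = 0.2249
V_1 = [(0.004)(1.031) - (-0.9091)(0.005)]/D = 0.03855 V
V_3 = [(1.019)(0.005) - (0.004)(-0.9091)]/D = 0.03882 V
V_th = V_1 - V_3 = 0.03855 - 0.03882 = -0.0002741 V
Step 2 — R_th: zero the source — replace V1 by a short circuit (node 2 merges into node 0) — and find the resistance seen between A (node 1) and B (node 3).
Reduce the network between node 1 (A) and node 3 (B) by series/parallel combination:
  Rp1 = R1 ‖ R2 (parallel, both between nodes 0 and 1) = 1/(1/3000 + 1/9.1) = 9.072 Ω
  Rp2 = R3 ‖ R4 (parallel, both between nodes 0 and 3) = 1/(1/2400 + 1/8.2) = 8.172 Ω
  Rs1 = Rp1 + Rp2 (series, joined only at node 0) = 9.072 + 8.172 = 17.24 Ω
  Rp3 = R5 ‖ Rs1 (parallel, both between nodes 1 and 3) = 1/(1/1.1 + 1/17.24) = 1.034 Ω
R_th = 1.034 Ω
I_n = V_th/R_th = -0.0002741/1.034 = -0.000265 A, and R_n = R_th = 1.034 Ω

Final answer: I_n = -0.000265 A, R_n = 1.034 Ω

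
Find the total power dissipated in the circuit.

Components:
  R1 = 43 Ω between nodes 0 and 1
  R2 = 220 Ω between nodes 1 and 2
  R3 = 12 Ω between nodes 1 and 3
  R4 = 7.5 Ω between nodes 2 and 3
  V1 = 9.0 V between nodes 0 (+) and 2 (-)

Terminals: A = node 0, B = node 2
Nodal analysis, taking node 2 as the 0 V reference.
Source V1 fixes V_0 = 9 V.
KCL at each unknown node (sum of currents leaving = 0; resistances in Ω):
  Node 1: (V_1 - 9)/43 + (V_1 - 0)/220 + (V_1 - V_3)/12 = 0
  Node 3: (V_3 - V_1)/12 + (V_3 - 0)/7.5 = 0
Collecting terms (coefficients in siemens):
  0.1111·V_1 - 0.08333·V_3 = 0.2093
  0.2167·V_3 - 0.08333·V_1 = 0
Determinant D = (0.1111)(0.2167) - (-0.08333)(-0.08333) = 0.01713
V_1 = [(0.2093)(0.2167) - (-0.08333)(0)]/D = 2.647 V
V_3 = [(0.1111)(0) - (0.2093)(-0.08333)]/D = 1.018 V
Power in each resistor, P = (ΔV)²/R:
  P_R1 = (9 - 2.647)²/43 = 0.9387 W
  P_R2 = (2.647 - 0)²/220 = 0.03184 W
  P_R3 = (2.647 - 1.018)²/12 = 0.221 W
  P_R4 = (0 - 1.018)²/7.5 = 0.1382 W
P_total = P_R1 + P_R2 + P_R3 + P_R4 = 1.33 W

Final answer: 1.33 W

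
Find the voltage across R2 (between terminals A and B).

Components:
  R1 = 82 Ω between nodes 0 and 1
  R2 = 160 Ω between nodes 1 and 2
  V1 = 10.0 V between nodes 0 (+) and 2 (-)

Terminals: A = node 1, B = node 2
R1 and R2 are in series across V1 (node 0 → node 1 → node 2), and the output A–B is taken across R2, so this is a voltage divider.
Series current: I = V1/(R1 + R2) = 10/(82 + 160) = 10/242 = 0.04132 A
V_R2 = I × R2 = V1 × R2/(R1 + R2) = 10 × 160/242 = 6.612 V

Final answer: 6.612 V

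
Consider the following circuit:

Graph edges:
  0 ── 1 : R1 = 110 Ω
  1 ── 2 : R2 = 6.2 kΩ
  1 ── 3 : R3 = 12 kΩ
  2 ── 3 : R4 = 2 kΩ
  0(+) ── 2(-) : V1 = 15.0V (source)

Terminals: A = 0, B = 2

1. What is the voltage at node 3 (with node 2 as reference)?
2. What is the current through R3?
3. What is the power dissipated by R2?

Nodal analysis, taking node 2 as the 0 V reference.
Source V1 fixes V_0 = 15 V.
KCL at each unknown node (sum of currents leaving = 0; resistances in Ω):
  Node 1: (V_1 - 15)/110 + (V_1 - 0)/6200 + (V_1 - V_3)/12000 = 0
  Node 3: (V_3 - V_1)/12000 + (V_3 - 0)/2000 = 0
Collecting terms (coefficients in siemens):
  0.009336·V_1 - 0.00008333·V_3 = 0.1364
  0.0005833·V_3 - 0.00008333·V_1 = 0
Determinant D = (0.009336)(0.0005833) - (-0.00008333)(-0.00008333) = 0.000005439
V_1 = [(0.1364)(0.0005833) - (-0.00008333)(0)]/D = 14.63 V
V_3 = [(0.009336)(0) - (0.1364)(-0.00008333)]/D = 2.089 V
Part 1:
  Read off the nodal solution: V_3 = 2.089 V
Part 2:
  I_R3 = (V_1 - V_3)/R3 = (14.63 - 2.089)/12000 = 0.001045 A
  Magnitude: I_R3 = 0.001045 A
Part 3:
  I_R2 = (V_1 - V_2)/R2 = (14.63 - 0)/6200 = 0.002359 A
  P_R2 = I_R2² × R2 = (0.002359)² × 6200 = 0.0345 W

Final answers:
1. V_3 = 2.089 V
2. I_R3 = 0.001045 A
3. P_R2 = 0.0345 W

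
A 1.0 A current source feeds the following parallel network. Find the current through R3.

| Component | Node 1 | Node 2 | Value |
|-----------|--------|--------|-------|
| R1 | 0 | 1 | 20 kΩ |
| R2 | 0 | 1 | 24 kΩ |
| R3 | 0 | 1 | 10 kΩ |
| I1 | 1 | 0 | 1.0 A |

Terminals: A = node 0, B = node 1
All resistors sit directly between nodes 0 and 1, so they are in parallel and share one voltage V; the full source current 1 A splits among them.
1/R_par = 1/20000 + 1/24000 + 1/10000 = 0.0001917 S  =>  R_par = 5217 Ω
V = I × R_par = 1 × 5217 = 5217 V
I_R3 = V/R3 = 5217/10000 = 0.5217 A

Final answer: 0.5217 A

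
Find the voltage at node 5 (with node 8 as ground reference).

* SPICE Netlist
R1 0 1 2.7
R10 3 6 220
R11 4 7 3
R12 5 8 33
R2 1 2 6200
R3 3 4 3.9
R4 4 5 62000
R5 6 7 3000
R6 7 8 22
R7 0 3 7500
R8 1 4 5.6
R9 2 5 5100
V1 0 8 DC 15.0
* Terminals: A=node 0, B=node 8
Nodal analysis, taking node 8 as the 0 V reference.
Source V1 fixes V_0 = 15 V.
KCL at each unknown node (sum of currents leaving = 0; resistances in Ω):
  Node 1: (V_1 - 15)/2.7 + (V_1 - V_2)/6200 + (V_1 - V_4)/5.6 = 0
  Node 2: (V_2 - V_1)/6200 + (V_2 - V_5)/5100 = 0
  Node 3: (V_3 - V_4)/3.9 + (V_3 - 15)/7500 + (V_3 - V_6)/220 = 0
  Node 4: (V_4 - V_3)/3.9 + (V_4 - V_5)/62000 + (V_4 - V_1)/5.6 + (V_4 - V_7)/3 = 0
  Node 5: (V_5 - V_4)/62000 + (V_5 - V_2)/5100 + (V_5 - 0)/33 = 0
  Node 6: (V_6 - V_7)/3000 + (V_6 - V_3)/220 = 0
  Node 7: (V_7 - V_6)/3000 + (V_7 - 0)/22 + (V_7 - V_4)/3 = 0
Collecting terms (coefficients in siemens):
  0.5491·V_1 - 0.0001613·V_2 - 0.1786·V_4 = 5.556
  0.0003574·V_2 - 0.0001613·V_1 - 0.0001961·V_5 = 0
  0.2611·V_3 - 0.2564·V_4 - 0.004545·V_6 = 0.002
  0.7683·V_4 - 0.1786·V_1 - 0.2564·V_3 - 0.00001613·V_5 - 0.3333·V_7 = 0
  0.03052·V_5 - 0.0001961·V_2 - 0.00001613·V_4 = 0
  0.004879·V_6 - 0.004545·V_3 - 0.0003333·V_7 = 0
  0.3791·V_7 - 0.3333·V_4 - 0.0003333·V_6 = 0
Solving these 7 simultaneous equations (Gaussian elimination) gives:
  V_1 = 13.78 V, V_2 = 6.245 V, V_3 = 11.26 V, V_4 = 11.26 V
  V_5 = 0.04608 V, V_6 = 11.17 V, V_7 = 9.91 V
The requested potential is V_5 = 0.04608 V.

Final answer: V_5 = 0.04608 V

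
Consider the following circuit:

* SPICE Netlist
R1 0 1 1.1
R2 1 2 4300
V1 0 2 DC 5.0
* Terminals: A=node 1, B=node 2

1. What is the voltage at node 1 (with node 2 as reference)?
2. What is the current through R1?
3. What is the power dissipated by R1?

Nodal analysis, taking node 2 as the 0 V reference.
Source V1 fixes V_0 = 5 V.
KCL at each unknown node (sum of currents leaving = 0; resistances in Ω):
  Node 1: (V_1 - 5)/1.1 + (V_1 - 0)/4300 = 0
Collecting terms: 0.9093 × V_1 = 4.545  =>  V_1 = 4.999 V
Part 1:
  Read off the nodal solution: V_1 = 4.999 V
Part 2:
  I_R1 = (V_0 - V_1)/R1 = (5 - 4.999)/1.1 = 0.001162 A
  Magnitude: I_R1 = 0.001162 A
Part 3:
  I_R1 = (V_0 - V_1)/R1 = (5 - 4.999)/1.1 = 0.001162 A
  P_R1 = I_R1² × R1 = (0.001162)² × 1.1 = 0.000001487 W

Final answers:
1. V_1 = 4.999 V
2. I_R1 = 0.001162 A
3. P_R1 = 1.487e-06 W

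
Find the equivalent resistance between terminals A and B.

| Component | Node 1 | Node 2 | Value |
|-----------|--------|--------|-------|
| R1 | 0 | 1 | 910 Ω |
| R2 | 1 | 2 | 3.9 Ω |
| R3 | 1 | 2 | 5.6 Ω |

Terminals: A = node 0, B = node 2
Reduce the network between node 0 (A) and node 2 (B) by series/parallel combination:
  Rp1 = R2 ‖ R3 (parallel, both between nodes 1 and 2) = 1/(1/3.9 + 1/5.6) = 2.299 Ω
  Rs1 = R1 + Rp1 (series, joined only at node 1) = 910 + 2.299 = 912.3 Ω
R_eq = 912.3 Ω

Final answer: 912.3 Ω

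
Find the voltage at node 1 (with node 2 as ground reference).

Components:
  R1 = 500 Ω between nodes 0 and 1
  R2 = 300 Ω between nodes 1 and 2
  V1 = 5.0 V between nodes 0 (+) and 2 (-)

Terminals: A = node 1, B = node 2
Nodal analysis, taking node 2 as the 0 V reference.
Source V1 fixes V_0 = 5 V.
KCL at each unknown node (sum of currents leaving = 0; resistances in Ω):
  Node 1: (V_1 - 5)/500 + (V_1 - 0)/300 = 0
Collecting terms: 0.005333 × V_1 = 0.01  =>  V_1 = 1.875 V
The requested potential is V_1 = 1.875 V.

Final answer: V_1 = 1.875 V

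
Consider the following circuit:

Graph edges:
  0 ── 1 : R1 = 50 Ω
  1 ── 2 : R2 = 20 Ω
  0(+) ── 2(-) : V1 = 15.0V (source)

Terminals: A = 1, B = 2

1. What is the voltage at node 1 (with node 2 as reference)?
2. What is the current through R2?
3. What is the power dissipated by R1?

Nodal analysis, taking node 2 as the 0 V reference.
Source V1 fixes V_0 = 15 V.
KCL at each unknown node (sum of currents leaving = 0; resistances in Ω):
  Node 1: (V_1 - 15)/50 + (V_1 - 0)/20 = 0
Collecting terms: 0.07 × V_1 = 0.3  =>  V_1 = 4.286 V
Part 1:
  Read off the nodal solution: V_1 = 4.286 V
Part 2:
  I_R2 = (V_1 - V_2)/R2 = (4.286 - 0)/20 = 0.2143 A
  Magnitude: I_R2 = 0.2143 A
Part 3:
  I_R1 = (V_0 - V_1)/R1 = (15 - 4.286)/50 = 0.2143 A
  P_R1 = I_R1² × R1 = (0.2143)² × 50 = 2.296 W

Final answers:
1. V_1 = 4.286 V
2. I_R2 = 0.2143 A
3. P_R1 = 2.296 W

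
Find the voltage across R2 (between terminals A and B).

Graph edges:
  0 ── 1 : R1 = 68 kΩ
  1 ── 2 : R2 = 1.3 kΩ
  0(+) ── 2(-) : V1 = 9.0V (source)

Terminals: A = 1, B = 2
R1 and R2 are in series across V1 (node 0 → node 1 → node 2), and the output A–B is taken across R2, so this is a voltage divider.
Series current: I = V1/(R1 + R2) = 9/(68000 + 1300) = 9/69300 = 0.0001299 A
V_R2 = I × R2 = V1 × R2/(R1 + R2) = 9 × 1300/69300 = 0.1688 V

Final answer: 0.1688 V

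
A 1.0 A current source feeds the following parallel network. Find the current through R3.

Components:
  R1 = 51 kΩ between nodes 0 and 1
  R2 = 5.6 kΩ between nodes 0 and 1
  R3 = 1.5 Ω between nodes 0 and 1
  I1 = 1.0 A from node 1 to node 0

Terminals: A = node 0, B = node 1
All resistors sit directly between nodes 0 and 1, so they are in parallel and share one voltage V; the full source current 1 A splits among them.
1/R_par = 1/51000 + 1/5600 + 1/1.5 = 0.6669 S  =>  R_par = 1.5 Ω
V = I × R_par = 1 × 1.5 = 1.5 V
I_R3 = V/R3 = 1.5/1.5 = 0.9997 A

Final answer: 0.9997 A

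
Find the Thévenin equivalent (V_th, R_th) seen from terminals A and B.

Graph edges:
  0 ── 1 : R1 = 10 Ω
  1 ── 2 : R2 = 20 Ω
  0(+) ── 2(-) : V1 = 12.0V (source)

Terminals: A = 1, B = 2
Step 1 — V_th is the open-circuit voltage V_A - V_B (nothing connected across the terminals).
Nodal analysis, taking node 2 as the 0 V reference.
Source V1 fixes V_0 = 12 V.
KCL at each unknown node (sum of currents leaving = 0; resistances in Ω):
  Node 1: (V_1 - 12)/10 + (V_1 - 0)/20 = 0
Collecting terms: 0.15 × V_1 = 1.2  =>  V_1 = 8 V
V_th = V_1 - V_2 = 8 - 0 = 8 V
Step 2 — R_th: zero the source — replace V1 by a short circuit (node 2 merges into node 0) — and find the resistance seen between A (node 1) and B (node 0).
Reduce the network between node 1 (A) and node 0 (B) by series/parallel combination:
  Rp1 = R1 ‖ R2 (parallel, both between nodes 0 and 1) = 1/(1/10 + 1/20) = 6.667 Ω
R_th = 6.667 Ω

Final answer: V_th = 8 V, R_th = 6.667 Ω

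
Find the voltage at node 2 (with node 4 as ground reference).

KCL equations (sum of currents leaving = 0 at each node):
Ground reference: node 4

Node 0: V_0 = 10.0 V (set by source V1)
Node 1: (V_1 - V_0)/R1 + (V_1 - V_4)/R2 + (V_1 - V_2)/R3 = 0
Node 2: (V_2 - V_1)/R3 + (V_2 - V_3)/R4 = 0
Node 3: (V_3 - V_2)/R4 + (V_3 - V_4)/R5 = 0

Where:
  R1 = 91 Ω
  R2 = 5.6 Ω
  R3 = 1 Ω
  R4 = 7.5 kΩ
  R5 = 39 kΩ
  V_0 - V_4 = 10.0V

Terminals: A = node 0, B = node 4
Nodal analysis, taking node 4 as the 0 V reference.
Source V1 fixes V_0 = 10 V.
KCL at each unknown node (sum of currents leaving = 0; resistances in Ω):
  Node 1: (V_1 - 10)/91 + (V_1 - 0)/5.6 + (V_1 - V_2)/1 = 0
  Node 2: (V_2 - V_1)/1 + (V_2 - V_3)/7500 = 0
  Node 3: (V_3 - V_2)/7500 + (V_3 - 0)/39000 = 0
Collecting terms (coefficients in siemens):
  1.19·V_1 - 1·V_2 = 0.1099
  1·V_2 - 1·V_1 - 0.0001333·V_3 = 0
  0.000159·V_3 - 0.0001333·V_2 = 0
Solving these 3 simultaneous equations (Gaussian elimination) gives:
  V_1 = 0.5796 V, V_2 = 0.5796 V, V_3 = 0.4861 V
The requested potential is V_2 = 0.5796 V.

Final answer: V_2 = 0.5796 V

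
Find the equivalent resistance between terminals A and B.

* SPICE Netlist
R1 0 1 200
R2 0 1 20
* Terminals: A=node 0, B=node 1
Reduce the network between node 0 (A) and node 1 (B) by series/parallel combination:
  Rp1 = R1 ‖ R2 (parallel, both between nodes 0 and 1) = 1/(1/200 + 1/20) = 18.18 Ω
R_eq = 18.18 Ω

Final answer: 18.18 Ω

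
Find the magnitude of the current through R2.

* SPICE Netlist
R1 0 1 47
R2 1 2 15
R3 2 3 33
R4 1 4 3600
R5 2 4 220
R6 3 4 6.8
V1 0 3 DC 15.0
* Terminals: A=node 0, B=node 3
Nodal analysis, taking node 3 as the 0 V reference.
Source V1 fixes V_0 = 15 V.
KCL at each unknown node (sum of currents leaving = 0; resistances in Ω):
  Node 1: (V_1 - 15)/47 + (V_1 - V_2)/15 + (V_1 - V_4)/3600 = 0
  Node 2: (V_2 - V_1)/15 + (V_2 - 0)/33 + (V_2 - V_4)/220 = 0
  Node 4: (V_4 - V_1)/3600 + (V_4 - V_2)/220 + (V_4 - 0)/6.8 = 0
Collecting terms (coefficients in siemens):
  0.08822·V_1 - 0.06667·V_2 - 0.0002778·V_4 = 0.3191
  0.1015·V_2 - 0.06667·V_1 - 0.004545·V_4 = 0
  0.1519·V_4 - 0.0002778·V_1 - 0.004545·V_2 = 0
Solving these 3 simultaneous equations (Gaussian elimination) gives:
  V_1 = 7.193 V, V_2 = 4.731 V, V_4 = 0.1547 V
I_R2 = (V_1 - V_2)/R2 = (7.193 - 4.731)/15 = 0.1642 A
|I_R2| = 0.1642 A

Final answer: |I_R2| = 0.1642 A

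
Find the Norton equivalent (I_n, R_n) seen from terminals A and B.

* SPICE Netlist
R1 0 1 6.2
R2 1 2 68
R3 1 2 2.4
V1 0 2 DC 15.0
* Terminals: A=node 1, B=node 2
Find the Thévenin equivalent first; then I_n = V_th/R_th and R_n = R_th.
Step 1 — V_th is the open-circuit voltage V_A - V_B (nothing connected across the terminals).
Nodal analysis, taking node 2 as the 0 V reference.
Source V1 fixes V_0 = 15 V.
KCL at each unknown node (sum of currents leaving = 0; resistances in Ω):
  Node 1: (V_1 - 15)/6.2 + (V_1 - 0)/68 + (V_1 - 0)/2.4 = 0
Collecting terms: 0.5927 × V_1 = 2.419  =>  V_1 = 4.082 V
V_th = V_1 - V_2 = 4.082 - 0 = 4.082 V
Step 2 — R_th: zero the source — replace V1 by a short circuit (node 2 merges into node 0) — and find the resistance seen between A (node 1) and B (node 0).
Reduce the network between node 1 (A) and node 0 (B) by series/parallel combination:
  Rp1 = R1 ‖ R2 ‖ R3 (parallel, all between nodes 0 and 1) = 1/(1/6.2 + 1/68 + 1/2.4) = 1.687 Ω
R_th = 1.687 Ω
I_n = V_th/R_th = 4.082/1.687 = 2.419 A, and R_n = R_th = 1.687 Ω

Final answer: I_n = 2.419 A, R_n = 1.687 Ω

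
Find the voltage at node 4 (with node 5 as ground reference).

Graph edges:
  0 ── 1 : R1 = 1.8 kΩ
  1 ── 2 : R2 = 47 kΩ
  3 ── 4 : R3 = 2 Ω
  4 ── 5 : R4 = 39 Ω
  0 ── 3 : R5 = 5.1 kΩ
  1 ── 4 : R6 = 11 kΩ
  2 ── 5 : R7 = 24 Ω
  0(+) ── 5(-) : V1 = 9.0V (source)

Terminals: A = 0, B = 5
Nodal analysis, taking node 5 as the 0 V reference.
Source V1 fixes V_0 = 9 V.
KCL at each unknown node (sum of currents leaving = 0; resistances in Ω):
  Node 1: (V_1 - 9)/1800 + (V_1 - V_2)/47000 + (V_1 - V_4)/11000 = 0
  Node 2: (V_2 - V_1)/47000 + (V_2 - 0)/24 = 0
  Node 3: (V_3 - V_4)/2 + (V_3 - 9)/5100 = 0
  Node 4: (V_4 - V_3)/2 + (V_4 - 0)/39 + (V_4 - V_1)/11000 = 0
Collecting terms (coefficients in siemens):
  0.0006677·V_1 - 0.00002128·V_2 - 0.00009091·V_4 = 0.005
  0.04169·V_2 - 0.00002128·V_1 = 0
  0.5002·V_3 - 0.5·V_4 = 0.001765
  0.5257·V_4 - 0.00009091·V_1 - 0.5·V_3 = 0
Solving these 4 simultaneous equations (Gaussian elimination) gives:
  V_1 = 7.501 V, V_2 = 0.003828 V, V_3 = 0.09783 V, V_4 = 0.09434 V
The requested potential is V_4 = 0.09434 V.

Final answer: V_4 = 0.09434 V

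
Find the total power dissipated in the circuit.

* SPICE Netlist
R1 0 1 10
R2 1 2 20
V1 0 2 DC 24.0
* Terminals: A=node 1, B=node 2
Nodal analysis, taking node 2 as the 0 V reference.
Source V1 fixes V_0 = 24 V.
KCL at each unknown node (sum of currents leaving = 0; resistances in Ω):
  Node 1: (V_1 - 24)/10 + (V_1 - 0)/20 = 0
Collecting terms: 0.15 × V_1 = 2.4  =>  V_1 = 16 V
Power in each resistor, P = (ΔV)²/R:
  P_R1 = (24 - 16)²/10 = 6.4 W
  P_R2 = (16 - 0)²/20 = 12.8 W
P_total = P_R1 + P_R2 = 19.2 W

Final answer: 19.2 W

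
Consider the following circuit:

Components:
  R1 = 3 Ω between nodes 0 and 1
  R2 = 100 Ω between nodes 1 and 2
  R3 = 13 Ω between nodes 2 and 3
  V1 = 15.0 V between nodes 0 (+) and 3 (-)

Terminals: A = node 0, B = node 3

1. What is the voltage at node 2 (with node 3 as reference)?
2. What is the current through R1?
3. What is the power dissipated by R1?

Nodal analysis, taking node 3 as the 0 V reference.
Source V1 fixes V_0 = 15 V.
KCL at each unknown node (sum of currents leaving = 0; resistances in Ω):
  Node 1: (V_1 - 15)/3 + (V_1 - V_2)/100 = 0
  Node 2: (V_2 - V_1)/100 + (V_2 - 0)/13 = 0
Collecting terms (coefficients in siemens):
  0.3433·V_1 - 0.01·V_2 = 5
  0.08692·V_2 - 0.01·V_1 = 0
Determinant D = (0.3433)(0.08692) - (-0.01)(-0.01) = 0.02974
V_1 = [(5)(0.08692) - (-0.01)(0)]/D = 14.61 V
V_2 = [(0.3433)(0) - (5)(-0.01)]/D = 1.681 V
Part 1:
  Read off the nodal solution: V_2 = 1.681 V
Part 2:
  I_R1 = (V_0 - V_1)/R1 = (15 - 14.61)/3 = 0.1293 A
  Magnitude: I_R1 = 0.1293 A
Part 3:
  I_R1 = (V_0 - V_1)/R1 = (15 - 14.61)/3 = 0.1293 A
  P_R1 = I_R1² × R1 = (0.1293)² × 3 = 0.05016 W

Final answers:
1. V_2 = 1.681 V
2. I_R1 = 0.1293 A
3. P_R1 = 0.05016 W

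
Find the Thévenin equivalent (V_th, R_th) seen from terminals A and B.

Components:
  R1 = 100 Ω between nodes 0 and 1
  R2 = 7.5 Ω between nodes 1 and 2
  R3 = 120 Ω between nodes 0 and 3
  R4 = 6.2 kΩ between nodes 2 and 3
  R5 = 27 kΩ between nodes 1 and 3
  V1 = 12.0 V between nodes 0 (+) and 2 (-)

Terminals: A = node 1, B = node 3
Step 1 — V_th is the open-circuit voltage V_A - V_B (nothing connected across the terminals).
Nodal analysis, taking node 2 as the 0 V reference.
Source V1 fixes V_0 = 12 V.
KCL at each unknown node (sum of currents leaving = 0; resistances in Ω):
  Node 1: (V_1 - 12)/100 + (V_1 - 0)/7.5 + (V_1 - V_3)/27000 = 0
  Node 3: (V_3 - 12)/120 + (V_3 - 0)/6200 + (V_3 - V_1)/27000 = 0
Collecting terms (coefficients in siemens):
  0.1434·V_1 - 0.00003704·V_3 = 0.12
  0.008532·V_3 - 0.00003704·V_1 = 0.1
Determinant D = (0.1434)(0.008532) - (-0.00003704)(-0.00003704) = 0.001223
V_1 = [(0.12)(0.008532) - (-0.00003704)(0.1)]/D = 0.84 V
V_3 = [(0.1434)(0.1) - (0.12)(-0.00003704)]/D = 11.72 V
V_th = V_1 - V_3 = 0.84 - 11.72 = -10.88 V
Step 2 — R_th: zero the source — replace V1 by a short circuit (node 2 merges into node 0) — and find the resistance seen between A (node 1) and B (node 3).
Reduce the network between node 1 (A) and node 3 (B) by series/parallel combination:
  Rp1 = R1 ‖ R2 (parallel, both between nodes 0 and 1) = 1/(1/100 + 1/7.5) = 6.977 Ω
  Rp2 = R3 ‖ R4 (parallel, both between nodes 0 and 3) = 1/(1/120 + 1/6200) = 117.7 Ω
  Rs1 = Rp1 + Rp2 (series, joined only at node 0) = 6.977 + 117.7 = 124.7 Ω
  Rp3 = R5 ‖ Rs1 (parallel, both between nodes 1 and 3) = 1/(1/27000 + 1/124.7) = 124.1 Ω
R_th = 124.1 Ω

Final answer: V_th = -10.88 V, R_th = 124.1 Ω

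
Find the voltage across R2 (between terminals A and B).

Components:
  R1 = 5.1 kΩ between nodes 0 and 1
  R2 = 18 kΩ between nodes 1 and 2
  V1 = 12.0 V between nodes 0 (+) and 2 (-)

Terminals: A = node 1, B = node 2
R1 and R2 are in series across V1 (node 0 → node 1 → node 2), and the output A–B is taken across R2, so this is a voltage divider.
Series current: I = V1/(R1 + R2) = 12/(5100 + 18000) = 12/23100 = 0.0005195 A
V_R2 = I × R2 = V1 × R2/(R1 + R2) = 12 × 18000/23100 = 9.351 V

Final answer: 9.351 V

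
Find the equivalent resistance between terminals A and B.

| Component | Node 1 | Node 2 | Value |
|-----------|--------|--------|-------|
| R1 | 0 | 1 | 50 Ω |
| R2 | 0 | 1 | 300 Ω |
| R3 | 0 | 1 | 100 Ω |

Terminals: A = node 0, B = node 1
Reduce the network between node 0 (A) and node 1 (B) by series/parallel combination:
  Rp1 = R1 ‖ R2 ‖ R3 (parallel, all between nodes 0 and 1) = 1/(1/50 + 1/300 + 1/100) = 30 Ω
R_eq = 30 Ω

Final answer: 30 Ω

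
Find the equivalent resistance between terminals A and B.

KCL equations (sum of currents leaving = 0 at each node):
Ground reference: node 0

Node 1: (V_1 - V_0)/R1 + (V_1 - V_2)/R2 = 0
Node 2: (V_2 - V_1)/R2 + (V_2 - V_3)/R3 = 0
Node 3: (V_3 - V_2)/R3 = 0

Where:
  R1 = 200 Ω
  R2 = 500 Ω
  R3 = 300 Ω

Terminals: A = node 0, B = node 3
Reduce the network between node 0 (A) and node 3 (B) by series/parallel combination:
  Rs1 = R1 + R2 (series, joined only at node 1) = 200 + 500 = 700 Ω
  Rs2 = R3 + Rs1 (series, joined only at node 2) = 300 + 700 = 1000 Ω
R_eq = 1 kΩ

Final answer: 1 kΩ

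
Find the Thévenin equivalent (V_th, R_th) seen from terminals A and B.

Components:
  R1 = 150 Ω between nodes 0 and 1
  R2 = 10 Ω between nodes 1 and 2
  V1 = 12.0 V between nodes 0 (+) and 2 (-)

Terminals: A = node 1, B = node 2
Step 1 — V_th is the open-circuit voltage V_A - V_B (nothing connected across the terminals).
Nodal analysis, taking node 2 as the 0 V reference.
Source V1 fixes V_0 = 12 V.
KCL at each unknown node (sum of currents leaving = 0; resistances in Ω):
  Node 1: (V_1 - 12)/150 + (V_1 - 0)/10 = 0
Collecting terms: 0.1067 × V_1 = 0.08  =>  V_1 = 0.75 V
V_th = V_1 - V_2 = 0.75 - 0 = 0.75 V
Step 2 — R_th: zero the source — replace V1 by a short circuit (node 2 merges into node 0) — and find the resistance seen between A (node 1) and B (node 0).
Reduce the network between node 1 (A) and node 0 (B) by series/parallel combination:
  Rp1 = R1 ‖ R2 (parallel, both between nodes 0 and 1) = 1/(1/150 + 1/10) = 9.375 Ω
R_th = 9.375 Ω

Final answer: V_th = 0.75 V, R_th = 9.375 Ω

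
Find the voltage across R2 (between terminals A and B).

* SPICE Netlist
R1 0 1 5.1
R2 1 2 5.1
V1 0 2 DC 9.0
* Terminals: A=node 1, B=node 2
R1 and R2 are in series across V1 (node 0 → node 1 → node 2), and the output A–B is taken across R2, so this is a voltage divider.
Series current: I = V1/(R1 + R2) = 9/(5.1 + 5.1) = 9/10.2 = 0.8824 A
V_R2 = I × R2 = V1 × R2/(R1 + R2) = 9 × 5.1/10.2 = 4.5 V

Final answer: 4.5 V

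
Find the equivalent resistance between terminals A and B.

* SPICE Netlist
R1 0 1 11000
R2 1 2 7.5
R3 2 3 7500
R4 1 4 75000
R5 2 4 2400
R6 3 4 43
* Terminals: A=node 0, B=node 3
The network is not a plain series/parallel combination. Inject a 1 A test current into terminal A (node 0) and return it from terminal B (node 3); then R_eq = V_A / (1 A).
Nodal analysis, taking node 3 as the 0 V reference.
Current source I_test pushes 1 A into node 0 and draws it out of node 3.
KCL at each unknown node (sum of currents leaving = 0; resistances in Ω):
  Node 0: (V_0 - V_1)/11000 - 1 = 0
  Node 1: (V_1 - V_0)/11000 + (V_1 - V_2)/7.5 + (V_1 - V_4)/75000 = 0
  Node 2: (V_2 - V_1)/7.5 + (V_2 - 0)/7500 + (V_2 - V_4)/2400 = 0
  Node 4: (V_4 - V_1)/75000 + (V_4 - V_2)/2400 + (V_4 - 0)/43 = 0
Collecting terms (coefficients in siemens):
  0.00009091·V_0 - 0.00009091·V_1 = 1
  0.1334·V_1 - 0.00009091·V_0 - 0.1333·V_2 - 0.00001333·V_4 = 0
  0.1339·V_2 - 0.1333·V_1 - 0.0004167·V_4 = 0
  0.02369·V_4 - 0.00001333·V_1 - 0.0004167·V_2 = 0
Solving these 4 simultaneous equations (Gaussian elimination) gives:
  V_0 = 12810 V, V_1 = 1807 V, V_2 = 1800 V, V_4 = 32.68 V
R_eq = V_0 / 1 A = 12810 Ω = 12.81 kΩ

Final answer: 12.81 kΩ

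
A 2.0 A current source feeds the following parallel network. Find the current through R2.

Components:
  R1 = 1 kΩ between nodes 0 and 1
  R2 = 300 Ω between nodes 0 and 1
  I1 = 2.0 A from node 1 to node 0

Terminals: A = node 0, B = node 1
All resistors sit directly between nodes 0 and 1, so they are in parallel and share one voltage V; the full source current 2 A splits among them.
1/R_par = 1/1000 + 1/300 = 0.004333 S  =>  R_par = 230.8 Ω
V = I × R_par = 2 × 230.8 = 461.5 V
I_R2 = V/R2 = 461.5/300 = 1.538 A

Final answer: 1.538 A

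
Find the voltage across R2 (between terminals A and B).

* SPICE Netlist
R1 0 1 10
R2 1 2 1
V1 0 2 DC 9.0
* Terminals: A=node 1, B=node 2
R1 and R2 are in series across V1 (node 0 → node 1 → node 2), and the output A–B is taken across R2, so this is a voltage divider.
Series current: I = V1/(R1 + R2) = 9/(10 + 1) = 9/11 = 0.8182 A
V_R2 = I × R2 = V1 × R2/(R1 + R2) = 9 × 1/11 = 0.8182 V

Final answer: 0.8182 V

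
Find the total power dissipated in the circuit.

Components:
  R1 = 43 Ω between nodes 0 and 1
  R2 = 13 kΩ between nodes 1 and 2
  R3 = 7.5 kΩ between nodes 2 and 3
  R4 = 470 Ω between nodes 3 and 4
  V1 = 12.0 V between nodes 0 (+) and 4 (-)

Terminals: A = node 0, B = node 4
Nodal analysis, taking node 4 as the 0 V reference.
Source V1 fixes V_0 = 12 V.
KCL at each unknown node (sum of currents leaving = 0; resistances in Ω):
  Node 1: (V_1 - 12)/43 + (V_1 - V_2)/13000 = 0
  Node 2: (V_2 - V_1)/13000 + (V_2 - V_3)/7500 = 0
  Node 3: (V_3 - V_2)/7500 + (V_3 - 0)/470 = 0
Collecting terms (coefficients in siemens):
  0.02333·V_1 - 0.00007692·V_2 = 0.2791
  0.0002103·V_2 - 0.00007692·V_1 - 0.0001333·V_3 = 0
  0.002261·V_3 - 0.0001333·V_2 = 0
Solving these 3 simultaneous equations (Gaussian elimination) gives:
  V_1 = 11.98 V, V_2 = 4.551 V, V_3 = 0.2684 V
Power in each resistor, P = (ΔV)²/R:
  P_R1 = (12 - 11.98)²/43 = 0.00001402 W
  P_R2 = (11.98 - 4.551)²/13000 = 0.00424 W
  P_R3 = (4.551 - 0.2684)²/7500 = 0.002446 W
  P_R4 = (0.2684 - 0)²/470 = 0.0001533 W
P_total = P_R1 + P_R2 + P_R3 + P_R4 = 0.006853 W

Final answer: 0.006853 W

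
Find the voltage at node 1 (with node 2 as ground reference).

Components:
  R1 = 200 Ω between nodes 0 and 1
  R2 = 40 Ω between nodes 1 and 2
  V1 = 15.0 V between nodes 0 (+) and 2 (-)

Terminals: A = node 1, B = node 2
Nodal analysis, taking node 2 as the 0 V reference.
Source V1 fixes V_0 = 15 V.
KCL at each unknown node (sum of currents leaving = 0; resistances in Ω):
  Node 1: (V_1 - 15)/200 + (V_1 - 0)/40 = 0
Collecting terms: 0.03 × V_1 = 0.075  =>  V_1 = 2.5 V
The requested potential is V_1 = 2.5 V.

Final answer: V_1 = 2.5 V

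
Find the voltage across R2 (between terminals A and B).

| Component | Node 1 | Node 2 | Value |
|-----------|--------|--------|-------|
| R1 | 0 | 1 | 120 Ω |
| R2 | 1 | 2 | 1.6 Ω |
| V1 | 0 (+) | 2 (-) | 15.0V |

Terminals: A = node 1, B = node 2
R1 and R2 are in series across V1 (node 0 → node 1 → node 2), and the output A–B is taken across R2, so this is a voltage divider.
Series current: I = V1/(R1 + R2) = 15/(120 + 1.6) = 15/121.6 = 0.1234 A
V_R2 = I × R2 = V1 × R2/(R1 + R2) = 15 × 1.6/121.6 = 0.1974 V

Final answer: 0.1974 V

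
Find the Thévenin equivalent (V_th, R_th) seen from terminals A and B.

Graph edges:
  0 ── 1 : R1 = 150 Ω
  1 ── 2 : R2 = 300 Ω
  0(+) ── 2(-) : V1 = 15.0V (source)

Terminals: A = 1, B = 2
Step 1 — V_th is the open-circuit voltage V_A - V_B (nothing connected across the terminals).
Nodal analysis, taking node 2 as the 0 V reference.
Source V1 fixes V_0 = 15 V.
KCL at each unknown node (sum of currents leaving = 0; resistances in Ω):
  Node 1: (V_1 - 15)/150 + (V_1 - 0)/300 = 0
Collecting terms: 0.01 × V_1 = 0.1  =>  V_1 = 10 V
V_th = V_1 - V_2 = 10 - 0 = 10 V
Step 2 — R_th: zero the source — replace V1 by a short circuit (node 2 merges into node 0) — and find the resistance seen between A (node 1) and B (node 0).
Reduce the network between node 1 (A) and node 0 (B) by series/parallel combination:
  Rp1 = R1 ‖ R2 (parallel, both between nodes 0 and 1) = 1/(1/150 + 1/300) = 100 Ω
R_th = 100 Ω

Final answer: V_th = 10 V, R_th = 100 Ω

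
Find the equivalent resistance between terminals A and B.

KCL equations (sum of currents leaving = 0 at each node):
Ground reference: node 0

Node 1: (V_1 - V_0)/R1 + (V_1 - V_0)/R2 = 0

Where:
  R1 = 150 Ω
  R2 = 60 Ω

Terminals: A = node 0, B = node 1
Reduce the network between node 0 (A) and node 1 (B) by series/parallel combination:
  Rp1 = R1 ‖ R2 (parallel, both between nodes 0 and 1) = 1/(1/150 + 1/60) = 42.86 Ω
R_eq = 42.86 Ω

Final answer: 42.86 Ω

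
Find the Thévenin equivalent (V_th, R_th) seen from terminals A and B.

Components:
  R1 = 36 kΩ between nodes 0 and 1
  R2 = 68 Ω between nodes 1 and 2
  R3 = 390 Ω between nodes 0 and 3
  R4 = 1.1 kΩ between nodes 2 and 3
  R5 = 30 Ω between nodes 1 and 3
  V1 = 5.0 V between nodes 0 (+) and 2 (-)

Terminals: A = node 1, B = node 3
Step 1 — V_th is the open-circuit voltage V_A - V_B (nothing connected across the terminals).
Nodal analysis, taking node 2 as the 0 V reference.
Source V1 fixes V_0 = 5 V.
KCL at each unknown node (sum of currents leaving = 0; resistances in Ω):
  Node 1: (V_1 - 5)/36000 + (V_1 - 0)/68 + (V_1 - V_3)/30 = 0
  Node 3: (V_3 - 5)/390 + (V_3 - 0)/1100 + (V_3 - V_1)/30 = 0
Collecting terms (coefficients in siemens):
  0.04807·V_1 - 0.03333·V_3 = 0.0001389
  0.03681·V_3 - 0.03333·V_1 = 0.01282
Determinant D = (0.04807)(0.03681) - (-0.03333)(-0.03333) = 0.0006581
V_1 = [(0.0001389)(0.03681) - (-0.03333)(0.01282)]/D = 0.6572 V
V_3 = [(0.04807)(0.01282) - (0.0001389)(-0.03333)]/D = 0.9435 V
V_th = V_1 - V_3 = 0.6572 - 0.9435 = -0.2863 V
Step 2 — R_th: zero the source — replace V1 by a short circuit (node 2 merges into node 0) — and find the resistance seen between A (node 1) and B (node 3).
Reduce the network between node 1 (A) and node 3 (B) by series/parallel combination:
  Rp1 = R1 ‖ R2 (parallel, both between nodes 0 and 1) = 1/(1/36000 + 1/68) = 67.87 Ω
  Rp2 = R3 ‖ R4 (parallel, both between nodes 0 and 3) = 1/(1/390 + 1/1100) = 287.9 Ω
  Rs1 = Rp1 + Rp2 (series, joined only at node 0) = 67.87 + 287.9 = 355.8 Ω
  Rp3 = R5 ‖ Rs1 (parallel, both between nodes 1 and 3) = 1/(1/30 + 1/355.8) = 27.67 Ω
R_th = 27.67 Ω

Final answer: V_th = -0.2863 V, R_th = 27.67 Ω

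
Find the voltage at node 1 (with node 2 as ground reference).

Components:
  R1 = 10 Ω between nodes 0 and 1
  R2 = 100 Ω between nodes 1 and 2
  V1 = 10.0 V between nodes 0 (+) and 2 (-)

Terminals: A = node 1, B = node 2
Nodal analysis, taking node 2 as the 0 V reference.
Source V1 fixes V_0 = 10 V.
KCL at each unknown node (sum of currents leaving = 0; resistances in Ω):
  Node 1: (V_1 - 10)/10 + (V_1 - 0)/100 = 0
Collecting terms: 0.11 × V_1 = 1  =>  V_1 = 9.091 V
The requested potential is V_1 = 9.091 V.

Final answer: V_1 = 9.091 V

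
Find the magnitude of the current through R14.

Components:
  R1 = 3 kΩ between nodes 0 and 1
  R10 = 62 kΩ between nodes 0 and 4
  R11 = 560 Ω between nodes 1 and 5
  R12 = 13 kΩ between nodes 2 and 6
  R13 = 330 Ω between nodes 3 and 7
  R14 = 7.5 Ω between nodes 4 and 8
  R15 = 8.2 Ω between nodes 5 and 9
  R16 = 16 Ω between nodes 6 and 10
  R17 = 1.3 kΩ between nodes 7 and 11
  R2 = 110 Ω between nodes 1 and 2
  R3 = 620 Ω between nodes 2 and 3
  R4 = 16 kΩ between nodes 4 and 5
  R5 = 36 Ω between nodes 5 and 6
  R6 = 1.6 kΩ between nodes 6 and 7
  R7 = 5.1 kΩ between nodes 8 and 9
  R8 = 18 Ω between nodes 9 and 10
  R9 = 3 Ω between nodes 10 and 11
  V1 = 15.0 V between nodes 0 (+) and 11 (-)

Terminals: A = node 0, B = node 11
Nodal analysis, taking node 11 as the 0 V reference.
Source V1 fixes V_0 = 15 V.
KCL at each unknown node (sum of currents leaving = 0; resistances in Ω):
  Node 1: (V_1 - 15)/3000 + (V_1 - V_2)/110 + (V_1 - V_5)/560 = 0
  Node 2: (V_2 - V_1)/110 + (V_2 - V_3)/620 + (V_2 - V_6)/13000 = 0
  Node 3: (V_3 - V_2)/620 + (V_3 - V_7)/330 = 0
  Node 4: (V_4 - V_5)/16000 + (V_4 - 15)/62000 + (V_4 - V_8)/7.5 = 0
  Node 5: (V_5 - V_4)/16000 + (V_5 - V_6)/36 + (V_5 - V_1)/560 + (V_5 - V_9)/8.2 = 0
  Node 6: (V_6 - V_5)/36 + (V_6 - V_7)/1600 + (V_6 - V_2)/13000 + (V_6 - V_10)/16 = 0
  Node 7: (V_7 - V_6)/1600 + (V_7 - V_3)/330 + (V_7 - 0)/1300 = 0
  Node 8: (V_8 - V_9)/5100 + (V_8 - V_4)/7.5 = 0
  Node 9: (V_9 - V_8)/5100 + (V_9 - V_10)/18 + (V_9 - V_5)/8.2 = 0
  Node 10: (V_10 - V_9)/18 + (V_10 - 0)/3 + (V_10 - V_6)/16 = 0
Collecting terms (coefficients in siemens):
  0.01121·V_1 - 0.009091·V_2 - 0.001786·V_5 = 0.005
  0.01078·V_2 - 0.009091·V_1 - 0.001613·V_3 - 0.00007692·V_6 = 0
  0.004643·V_3 - 0.001613·V_2 - 0.00303·V_7 = 0
  0.1334·V_4 - 0.0000625·V_5 - 0.1333·V_8 = 0.0002419
  0.1516·V_5 - 0.001786·V_1 - 0.0000625·V_4 - 0.02778·V_6 - 0.122·V_9 = 0
  0.09098·V_6 - 0.00007692·V_2 - 0.02778·V_5 - 0.000625·V_7 - 0.0625·V_10 = 0
  0.004425·V_7 - 0.00303·V_3 - 0.000625·V_6 = 0
  0.1335·V_8 - 0.1333·V_4 - 0.0001961·V_9 = 0
  0.1777·V_9 - 0.122·V_5 - 0.0001961·V_8 - 0.05556·V_10 = 0
  0.4514·V_10 - 0.0625·V_6 - 0.05556·V_9 = 0
Solving these 10 simultaneous equations (Gaussian elimination) gives:
  V_1 = 1.871 V, V_2 = 1.743 V, V_3 = 1.101 V, V_4 = 0.9382 V
  V_5 = 0.0741 V, V_6 = 0.0376 V, V_7 = 0.7595 V, V_8 = 0.9369 V
  V_9 = 0.05566 V, V_10 = 0.01206 V
I_R14 = (V_4 - V_8)/R14 = (0.9382 - 0.9369)/7.5 = 0.0001728 A
|I_R14| = 0.0001728 A

Final answer: |I_R14| = 0.0001728 A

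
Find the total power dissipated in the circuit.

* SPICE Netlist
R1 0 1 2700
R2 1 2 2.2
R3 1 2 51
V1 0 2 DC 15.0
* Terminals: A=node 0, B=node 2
Nodal analysis, taking node 2 as the 0 V reference.
Source V1 fixes V_0 = 15 V.
KCL at each unknown node (sum of currents leaving = 0; resistances in Ω):
  Node 1: (V_1 - 15)/2700 + (V_1 - 0)/2.2 + (V_1 - 0)/51 = 0
Collecting terms: 0.4745 × V_1 = 0.005556  =>  V_1 = 0.01171 V
Power in each resistor, P = (ΔV)²/R:
  P_R1 = (15 - 0.01171)²/2700 = 0.0832 W
  P_R2 = (0.01171 - 0)²/2.2 = 0.0000623 W
  P_R3 = (0.01171 - 0)²/51 = 0.000002688 W
P_total = P_R1 + P_R2 + P_R3 = 0.08327 W

Final answer: 0.08327 W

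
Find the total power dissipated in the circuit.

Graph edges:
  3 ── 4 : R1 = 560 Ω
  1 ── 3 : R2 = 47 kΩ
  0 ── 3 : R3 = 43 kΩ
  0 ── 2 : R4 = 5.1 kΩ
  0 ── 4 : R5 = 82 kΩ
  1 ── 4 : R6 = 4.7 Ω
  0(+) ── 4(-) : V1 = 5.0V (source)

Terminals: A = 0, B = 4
Nodal analysis, taking node 4 as the 0 V reference.
Source V1 fixes V_0 = 5 V.
KCL at each unknown node (sum of currents leaving = 0; resistances in Ω):
  Node 1: (V_1 - V_3)/47000 + (V_1 - 0)/4.7 = 0
  Node 2: (V_2 - 5)/5100 = 0
  Node 3: (V_3 - 0)/560 + (V_3 - V_1)/47000 + (V_3 - 5)/43000 = 0
Collecting terms (coefficients in siemens):
  0.2128·V_1 - 0.00002128·V_3 = 0
  0.0001961·V_2 = 0.0009804
  0.00183·V_3 - 0.00002128·V_1 = 0.0001163
Solving these 3 simultaneous equations (Gaussian elimination) gives:
  V_1 = 0.000006353 V, V_2 = 5 V, V_3 = 0.06353 V
Power in each resistor, P = (ΔV)²/R:
  P_R1 = (0.06353 - 0)²/560 = 0.000007208 W
  P_R2 = (0.000006353 - 0.06353)²/47000 = 0.00000008586 W
  P_R3 = (5 - 0.06353)²/43000 = 0.0005667 W
  P_R4 = (5 - 5)²/5100 = 0 W
  P_R5 = (5 - 0)²/82000 = 0.0003049 W
  P_R6 = (0.000006353 - 0)²/4.7 = 0.000000000008586 W
P_total = P_R1 + P_R2 + P_R3 + P_R4 + P_R5 + P_R6 = 0.0008789 W

Final answer: 0.0008789 W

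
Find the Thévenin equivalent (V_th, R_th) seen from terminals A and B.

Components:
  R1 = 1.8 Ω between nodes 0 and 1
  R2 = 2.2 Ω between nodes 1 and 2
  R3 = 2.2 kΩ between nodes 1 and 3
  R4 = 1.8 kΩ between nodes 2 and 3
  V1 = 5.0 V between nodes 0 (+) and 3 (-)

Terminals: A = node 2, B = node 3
Step 1 — V_th is the open-circuit voltage V_A - V_B (nothing connected across the terminals).
Nodal analysis, taking node 3 as the 0 V reference.
Source V1 fixes V_0 = 5 V.
KCL at each unknown node (sum of currents leaving = 0; resistances in Ω):
  Node 1: (V_1 - 5)/1.8 + (V_1 - V_2)/2.2 + (V_1 - 0)/2200 = 0
  Node 2: (V_2 - V_1)/2.2 + (V_2 - 0)/1800 = 0
Collecting terms (coefficients in siemens):
  1.011·V_1 - 0.4545·V_2 = 2.778
  0.4551·V_2 - 0.4545·V_1 = 0
Determinant D = (1.011)(0.4551) - (-0.4545)(-0.4545) = 0.2533
V_1 = [(2.778)(0.4551) - (-0.4545)(0)]/D = 4.991 V
V_2 = [(1.011)(0) - (2.778)(-0.4545)]/D = 4.985 V
V_th = V_2 - V_3 = 4.985 - 0 = 4.985 V
Step 2 — R_th: zero the source — replace V1 by a short circuit (node 3 merges into node 0) — and find the resistance seen between A (node 2) and B (node 0).
Reduce the network between node 2 (A) and node 0 (B) by series/parallel combination:
  Rp1 = R1 ‖ R3 (parallel, both between nodes 0 and 1) = 1/(1/1.8 + 1/2200) = 1.799 Ω
  Rs1 = R2 + Rp1 (series, joined only at node 1) = 2.2 + 1.799 = 3.999 Ω
  Rp2 = R4 ‖ Rs1 (parallel, both between nodes 0 and 2) = 1/(1/1800 + 1/3.999) = 3.99 Ω
R_th = 3.99 Ω

Final answer: V_th = 4.985 V, R_th = 3.99 Ω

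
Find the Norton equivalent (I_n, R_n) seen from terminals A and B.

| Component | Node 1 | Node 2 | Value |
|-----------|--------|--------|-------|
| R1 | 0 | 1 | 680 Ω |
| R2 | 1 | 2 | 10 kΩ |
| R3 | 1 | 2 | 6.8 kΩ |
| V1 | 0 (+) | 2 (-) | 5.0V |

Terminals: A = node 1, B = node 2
Find the Thévenin equivalent first; then I_n = V_th/R_th and R_n = R_th.
Step 1 — V_th is the open-circuit voltage V_A - V_B (nothing connected across the terminals).
Nodal analysis, taking node 2 as the 0 V reference.
Source V1 fixes V_0 = 5 V.
KCL at each unknown node (sum of currents leaving = 0; resistances in Ω):
  Node 1: (V_1 - 5)/680 + (V_1 - 0)/10000 + (V_1 - 0)/6800 = 0
Collecting terms: 0.001718 × V_1 = 0.007353  =>  V_1 = 4.281 V
V_th = V_1 - V_2 = 4.281 - 0 = 4.281 V
Step 2 — R_th: zero the source — replace V1 by a short circuit (node 2 merges into node 0) — and find the resistance seen between A (node 1) and B (node 0).
Reduce the network between node 1 (A) and node 0 (B) by series/parallel combination:
  Rp1 = R1 ‖ R2 ‖ R3 (parallel, all between nodes 0 and 1) = 1/(1/680 + 1/10000 + 1/6800) = 582.2 Ω
R_th = 582.2 Ω
I_n = V_th/R_th = 4.281/582.2 = 0.007353 A, and R_n = R_th = 582.2 Ω

Final answer: I_n = 0.007353 A, R_n = 582.2 Ω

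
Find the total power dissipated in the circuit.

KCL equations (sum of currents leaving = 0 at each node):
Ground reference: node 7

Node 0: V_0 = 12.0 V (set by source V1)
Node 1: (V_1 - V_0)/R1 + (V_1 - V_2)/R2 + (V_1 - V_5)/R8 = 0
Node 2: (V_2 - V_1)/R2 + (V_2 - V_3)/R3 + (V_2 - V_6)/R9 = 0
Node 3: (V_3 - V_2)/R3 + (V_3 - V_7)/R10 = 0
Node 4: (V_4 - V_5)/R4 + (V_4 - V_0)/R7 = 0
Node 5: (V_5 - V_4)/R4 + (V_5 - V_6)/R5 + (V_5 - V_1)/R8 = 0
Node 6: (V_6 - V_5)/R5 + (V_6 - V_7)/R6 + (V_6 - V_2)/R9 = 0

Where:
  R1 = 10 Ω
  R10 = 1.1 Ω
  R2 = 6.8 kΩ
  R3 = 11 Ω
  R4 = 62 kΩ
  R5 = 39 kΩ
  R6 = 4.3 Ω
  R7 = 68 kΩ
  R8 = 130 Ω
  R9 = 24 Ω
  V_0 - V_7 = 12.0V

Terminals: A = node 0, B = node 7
Nodal analysis, taking node 7 as the 0 V reference.
Source V1 fixes V_0 = 12 V.
KCL at each unknown node (sum of currents leaving = 0; resistances in Ω):
  Node 1: (V_1 - 12)/10 + (V_1 - V_2)/6800 + (V_1 - V_5)/130 = 0
  Node 2: (V_2 - V_1)/6800 + (V_2 - V_3)/11 + (V_2 - V_6)/24 = 0
  Node 3: (V_3 - V_2)/11 + (V_3 - 0)/1.1 = 0
  Node 4: (V_4 - V_5)/62000 + (V_4 - 12)/68000 = 0
  Node 5: (V_5 - V_4)/62000 + (V_5 - V_6)/39000 + (V_5 - V_1)/130 = 0
  Node 6: (V_6 - V_5)/39000 + (V_6 - 0)/4.3 + (V_6 - V_2)/24 = 0
Collecting terms (coefficients in siemens):
  0.1078·V_1 - 0.0001471·V_2 - 0.007692·V_5 = 1.2
  0.1327·V_2 - 0.0001471·V_1 - 0.09091·V_3 - 0.04167·V_6 = 0
  1·V_3 - 0.09091·V_2 = 0
  0.00003083·V_4 - 0.00001613·V_5 = 0.0001765
  0.007734·V_5 - 0.007692·V_1 - 0.00001613·V_4 - 0.00002564·V_6 = 0
  0.2743·V_6 - 0.04167·V_2 - 0.00002564·V_5 = 0
Solving these 6 simultaneous equations (Gaussian elimination) gives:
  V_1 = 11.98 V, V_2 = 0.01531 V, V_3 = 0.001392 V, V_4 = 11.97 V
  V_5 = 11.94 V, V_6 = 0.003442 V
Power in each resistor, P = (ΔV)²/R:
  P_R1 = (12 - 11.98)²/10 = 0.00004264 W
  P_R2 = (11.98 - 0.01531)²/6800 = 0.02105 W
  P_R3 = (0.01531 - 0.001392)²/11 = 0.0000176 W
  P_R4 = (11.97 - 11.94)²/62000 = 0.00000001337 W
  P_R5 = (11.94 - 0.003442)²/39000 = 0.003653 W
  P_R6 = (0.003442 - 0)²/4.3 = 0.000002755 W
  P_R7 = (12 - 11.97)²/68000 = 0.00000001467 W
  P_R8 = (11.98 - 11.94)²/130 = 0.00001214 W
  P_R9 = (0.01531 - 0.003442)²/24 = 0.000005866 W
  P_R10 = (0.001392 - 0)²/1.1 = 0.00000176 W
P_total = P_R1 + P_R2 + P_R3 + P_R4 + P_R5 + P_R6 + P_R7 + P_R8 + P_R9 + P_R10 = 0.02479 W

Final answer: 0.02479 W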